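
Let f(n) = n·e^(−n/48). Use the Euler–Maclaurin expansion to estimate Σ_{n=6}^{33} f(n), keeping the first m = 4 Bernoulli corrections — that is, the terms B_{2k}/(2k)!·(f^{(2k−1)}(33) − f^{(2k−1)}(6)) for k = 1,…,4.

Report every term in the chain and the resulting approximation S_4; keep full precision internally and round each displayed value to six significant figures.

The integral term ∫_6^33 x·e^(−x/48) dx = 332.423.
Endpoint term: (f(6) + f(33))/2 = (5.29498 + 16.5934)/2 = 10.9442.
So far: 343.367.
Correction k=1: B_{2}/2! · (f^{(1)}(33) − f^{(1)}(6)) = 1/12 · (0.157135 − 0.772185) = -0.0512542.
Running total after k=1: 343.316.
Correction k=2: B_{4}/4! · (f^{(3)}(33) − f^{(3)}(6)) = −1/720 · (0.000504687 − 0.00110121) = 8.28499e-07.
Running total after k=2: 343.316.
Correction k=3: B_{6}/6! · (f^{(5)}(33) − f^{(5)}(6)) = 1/30240 · (4.08495e-07 − 8.10444e-07) = -1.32920e-11.
Running total after k=3: 343.316.
Correction k=4: B_{8}/8! · (f^{(7)}(33) − f^{(7)}(6)) = −1/1209600 · (2.59523e-10 − 4.96065e-10) = 1.95553e-16.

S_4 ≈ 343.316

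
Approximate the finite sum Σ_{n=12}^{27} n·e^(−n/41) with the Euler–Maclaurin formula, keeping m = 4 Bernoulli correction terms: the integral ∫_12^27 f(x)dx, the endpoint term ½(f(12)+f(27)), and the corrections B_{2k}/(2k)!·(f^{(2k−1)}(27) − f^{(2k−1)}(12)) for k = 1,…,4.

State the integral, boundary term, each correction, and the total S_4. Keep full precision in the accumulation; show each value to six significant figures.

S_4 ≈ 189.964

Integral: ∫_12^27 x·e^(−x/41) dx = 178.528.
Boundary: ½(f(12) + f(27)) = ½(8.95510 + 13.9754) = 11.4653.
Running total after boundary: 189.994.
Correction k=1: B_{2}/2! · (f^{(1)}(27) − f^{(1)}(12)) = 1/12 · (0.176744 − 0.527842) = -0.0292581.
Running total after k=1: 189.964.
Correction k=2: B_{4}/4! · (f^{(3)}(27) − f^{(3)}(12)) = −1/720 · (0.000720976 − 0.00120188) = 6.67921e-07.
Running total after k=2: 189.964.
Correction k=3: B_{6}/6! · (f^{(5)}(27) − f^{(5)}(12)) = 1/30240 · (7.95247e-07 − 1.24316e-06) = -1.48120e-11.
Running total after k=3: 189.964.
Correction k=4: B_{8}/8! · (f^{(7)}(27) − f^{(7)}(12)) = −1/1209600 · (6.91015e-10 − 1.05374e-09) = 2.99875e-16.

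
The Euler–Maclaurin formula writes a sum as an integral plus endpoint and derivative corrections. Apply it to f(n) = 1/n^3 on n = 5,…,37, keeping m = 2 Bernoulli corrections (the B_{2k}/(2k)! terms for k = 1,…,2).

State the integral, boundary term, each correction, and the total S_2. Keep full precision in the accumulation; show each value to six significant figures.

S_2 ≈ 0.0240392

The integral term ∫_5^37 1/x^3 dx = 0.0196348.
Boundary: ½(f(5) + f(37)) = ½(0.00800000 + 1.97422e-05) = 0.00400987.
So far: 0.0236446.
Correction k=1: B_{2}/2! · (f^{(1)}(37) − f^{(1)}(5)) = 1/12 · (-1.60072e-06 − (-0.00480000)) = 0.000399867.
Running total after k=1: 0.0240445.
Correction k=2: B_{4}/4! · (f^{(3)}(37) − f^{(3)}(5)) = −1/720 · (-2.33852e-08 − (-0.00384000)) = -5.33330e-06.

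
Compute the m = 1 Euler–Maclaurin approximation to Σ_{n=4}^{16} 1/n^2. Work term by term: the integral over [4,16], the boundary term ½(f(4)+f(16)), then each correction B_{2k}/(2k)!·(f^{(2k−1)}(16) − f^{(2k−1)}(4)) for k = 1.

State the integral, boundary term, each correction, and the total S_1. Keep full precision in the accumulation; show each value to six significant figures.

S_1 ≈ 0.223267

∫_4^16 1/x^2 dx evaluates to 0.187500.
Endpoint term: (f(4) + f(16))/2 = (0.0625000 + 0.00390625)/2 = 0.0332031.
So far: 0.220703.
Correction k=1: B_{2}/2! · (f^{(1)}(16) − f^{(1)}(4)) = 1/12 · (-0.000488281 − (-0.0312500)) = 0.00256348.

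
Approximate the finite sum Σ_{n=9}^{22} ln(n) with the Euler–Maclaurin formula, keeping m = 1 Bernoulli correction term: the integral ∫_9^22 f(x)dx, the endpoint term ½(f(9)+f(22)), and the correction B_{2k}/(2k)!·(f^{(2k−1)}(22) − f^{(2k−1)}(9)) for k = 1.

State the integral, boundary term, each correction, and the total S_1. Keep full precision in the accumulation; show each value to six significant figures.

S_1 ≈ 37.8666

The integral term ∫_9^22 ln(x) dx = 35.2279.
Boundary: ½(f(9) + f(22)) = ½(2.19722 + 3.09104) = 2.64413.
Integral + boundary = 37.8720.
Correction k=1: B_{2}/2! · (f^{(1)}(22) − f^{(1)}(9)) = 1/12 · (0.0454545 − 0.111111) = -0.00547138.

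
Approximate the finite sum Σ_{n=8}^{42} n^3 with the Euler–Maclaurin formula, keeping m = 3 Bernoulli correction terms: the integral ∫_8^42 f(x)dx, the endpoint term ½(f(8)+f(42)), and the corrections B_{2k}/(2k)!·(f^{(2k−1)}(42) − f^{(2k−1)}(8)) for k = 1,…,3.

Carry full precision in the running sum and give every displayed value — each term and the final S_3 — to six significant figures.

S_3 ≈ 814625

∫_8^42 x^3 dx evaluates to 776900.
Endpoint term: (f(8) + f(42))/2 = (512.000 + 74088.0)/2 = 37300.0.
So far: 814200.
Correction k=1: B_{2}/2! · (f^{(1)}(42) − f^{(1)}(8)) = 1/12 · (5292.00 − 192.000) = 425.000.
After k=1: 814625.
Correction k=2: B_{4}/4! · (f^{(3)}(42) − f^{(3)}(8)) = −1/720 · (6.00000 − 6.00000) = 0.00000.
After k=2: 814625.
Correction k=3: B_{6}/6! · (f^{(5)}(42) − f^{(5)}(8)) = 1/30240 · (0.00000 − 0.00000) = 0.00000.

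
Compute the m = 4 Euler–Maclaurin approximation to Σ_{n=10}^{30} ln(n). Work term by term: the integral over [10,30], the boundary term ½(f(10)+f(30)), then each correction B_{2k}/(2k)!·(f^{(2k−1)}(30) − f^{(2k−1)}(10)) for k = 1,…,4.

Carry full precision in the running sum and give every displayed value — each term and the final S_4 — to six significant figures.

Integral: ∫_10^30 ln(x) dx = 59.0101.
½[f(10) + f(30)] = ½[2.30259 + 3.40120] = 2.85189.
So far: 61.8620.
k=1: B_{2}/(2)! × [f^{(1)}(30) − f^{(1)}(10)] = 1/12 × (0.0333333 − 0.100000) = -0.00555556.
Running total after k=1: 61.8564.
k=2: B_{4}/(4)! × [f^{(3)}(30) − f^{(3)}(10)] = −1/720 × (7.40741e-05 − 0.00200000) = 2.67490e-06.
Running total after k=2: 61.8564.
k=3: B_{6}/(6)! × [f^{(5)}(30) − f^{(5)}(10)] = 1/30240 × (9.87654e-07 − 0.000240000) = -7.90385e-09.
Running total after k=3: 61.8564.
k=4: B_{8}/(8)! × [f^{(7)}(30) − f^{(7)}(10)] = −1/1209600 × (3.29218e-08 − 7.20000e-05) = 5.94966e-11.

S_4 ≈ 61.8564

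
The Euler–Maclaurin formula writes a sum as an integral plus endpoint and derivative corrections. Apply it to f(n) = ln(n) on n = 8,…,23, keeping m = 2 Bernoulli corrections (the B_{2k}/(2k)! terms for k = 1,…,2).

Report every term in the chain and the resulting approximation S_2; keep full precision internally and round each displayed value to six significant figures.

∫_8^23 ln(x) dx evaluates to 40.4808.
Boundary: ½(f(8) + f(23)) = ½(2.07944 + 3.13549) = 2.60747.
So far: 43.0883.
k=1: B_{2}/(2)! × [f^{(1)}(23) − f^{(1)}(8)] = 1/12 × (0.0434783 − 0.125000) = -0.00679348.
After k=1: 43.0815.
k=2: B_{4}/(4)! × [f^{(3)}(23) − f^{(3)}(8)] = −1/720 × (0.000164379 − 0.00390625) = 5.19704e-06.

S_2 ≈ 43.0815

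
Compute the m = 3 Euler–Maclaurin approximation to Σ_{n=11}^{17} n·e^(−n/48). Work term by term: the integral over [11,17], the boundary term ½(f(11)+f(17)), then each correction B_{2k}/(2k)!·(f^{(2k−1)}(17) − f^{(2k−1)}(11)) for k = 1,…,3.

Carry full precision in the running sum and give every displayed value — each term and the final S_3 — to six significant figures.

S_3 ≈ 72.8353

∫_11^17 x·e^(−x/48) dx evaluates to 62.5101.
Endpoint term: (f(11) + f(17))/2 = (8.74716 + 11.9299)/2 = 10.3385.
Integral + boundary = 72.8486.
k=1: B_{2}/(2)! × [f^{(1)}(17) − f^{(1)}(11)] = 1/12 × (0.453219 − 0.612964) = -0.0133121.
After k=1: 72.8353.
k=2: B_{4}/(4)! × [f^{(3)}(17) − f^{(3)}(11)] = −1/720 × (0.000805874 − 0.000956318) = 2.08949e-07.
After k=2: 72.8353.
k=3: B_{6}/(6)! × [f^{(5)}(17) − f^{(5)}(11)] = 1/30240 × (6.14166e-07 − 7.14667e-07) = -3.32342e-12.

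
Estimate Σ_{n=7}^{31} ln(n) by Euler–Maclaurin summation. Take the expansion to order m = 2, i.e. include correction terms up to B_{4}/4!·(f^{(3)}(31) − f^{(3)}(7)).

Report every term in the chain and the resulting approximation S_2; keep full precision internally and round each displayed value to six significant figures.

Integral: ∫_7^31 ln(x) dx = 68.8322.
Endpoint term: (f(7) + f(31))/2 = (1.94591 + 3.43399)/2 = 2.68995.
Integral + boundary = 71.5222.
k=1: B_{2}/(2)! × [f^{(1)}(31) − f^{(1)}(7)] = 1/12 × (0.0322581 − 0.142857) = -0.00921659.
After k=1: 71.5130.
k=2: B_{4}/(4)! × [f^{(3)}(31) − f^{(3)}(7)] = −1/720 × (6.71344e-05 − 0.00583090) = 8.00524e-06.

S_2 ≈ 71.5130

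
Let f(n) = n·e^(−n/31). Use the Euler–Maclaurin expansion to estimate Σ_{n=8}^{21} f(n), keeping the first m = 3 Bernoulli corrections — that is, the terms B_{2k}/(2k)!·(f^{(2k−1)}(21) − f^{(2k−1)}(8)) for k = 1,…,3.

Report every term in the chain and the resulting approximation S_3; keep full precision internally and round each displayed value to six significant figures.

∫_8^21 x·e^(−x/31) dx evaluates to 115.231.
½[f(8) + f(21)] = ½[6.18036 + 10.6664] = 8.42341.
So far: 123.654.
Order-1 term: 1/12 · (0.163847 − 0.573179) = -0.0341110.
After k=1: 123.620.
Order-2 term: −1/720 · (0.00122757 − 0.00220423) = 1.35647e-06.
After k=2: 123.620.
Order-3 term: 1/30240 · (2.37737e-06 − 3.96673e-06) = -5.25583e-11.

S_3 ≈ 123.620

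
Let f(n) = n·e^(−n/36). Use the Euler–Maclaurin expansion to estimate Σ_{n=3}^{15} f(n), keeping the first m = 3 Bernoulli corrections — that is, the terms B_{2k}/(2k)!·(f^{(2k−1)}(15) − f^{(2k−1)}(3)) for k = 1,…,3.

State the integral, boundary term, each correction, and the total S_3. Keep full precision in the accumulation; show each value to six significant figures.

∫_3^15 x·e^(−x/36) dx evaluates to 81.3766.
Endpoint term: (f(3) + f(15))/2 = (2.76013 + 9.88861)/2 = 6.32437.
So far: 87.7009.
k=1: B_{2}/(2)! × [f^{(1)}(15) − f^{(1)}(3)] = 1/12 × (0.384557 − 0.843374) = -0.0382348.
Running total after k=1: 87.6627.
k=2: B_{4}/(4)! × [f^{(3)}(15) − f^{(3)}(3)] = −1/720 × (0.00131407 − 0.00207057) = 1.05070e-06.
Running total after k=2: 87.6627.
k=3: B_{6}/(6)! × [f^{(5)}(15) − f^{(5)}(3)] = 1/30240 × (1.79893e-06 − 2.69321e-06) = -2.95725e-11.

S_3 ≈ 87.6627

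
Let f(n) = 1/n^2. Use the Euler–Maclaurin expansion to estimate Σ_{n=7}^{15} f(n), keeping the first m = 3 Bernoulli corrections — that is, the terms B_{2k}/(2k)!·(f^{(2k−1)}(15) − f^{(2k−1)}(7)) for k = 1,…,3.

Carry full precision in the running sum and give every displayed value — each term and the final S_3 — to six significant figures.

The integral term ∫_7^15 1/x^2 dx = 0.0761905.
Endpoint term: (f(7) + f(15))/2 = (0.0204082 + 0.00444444)/2 = 0.0124263.
So far: 0.0886168.
k=1: B_{2}/(2)! × [f^{(1)}(15) − f^{(1)}(7)] = 1/12 × (-0.000592593 − (-0.00583090)) = 0.000436526.
After k=1: 0.0890533.
k=2: B_{4}/(4)! × [f^{(3)}(15) − f^{(3)}(7)] = −1/720 × (-3.16049e-05 − (-0.00142798)) = -1.93940e-06.
After k=2: 0.0890514.
k=3: B_{6}/(6)! × [f^{(5)}(15) − f^{(5)}(7)] = 1/30240 × (-4.21399e-06 − (-0.000874271)) = 2.87717e-08.

S_3 ≈ 0.0890514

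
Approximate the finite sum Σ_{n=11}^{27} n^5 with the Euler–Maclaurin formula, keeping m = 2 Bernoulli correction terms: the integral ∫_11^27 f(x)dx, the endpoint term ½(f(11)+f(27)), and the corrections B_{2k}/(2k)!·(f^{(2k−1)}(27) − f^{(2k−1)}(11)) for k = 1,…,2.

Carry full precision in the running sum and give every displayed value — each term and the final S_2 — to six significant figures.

The integral term ∫_11^27 x^5 dx = 6.42748e+07.
Boundary: ½(f(11) + f(27)) = ½(161051 + 1.43489e+07) = 7.25498e+06.
Integral + boundary = 7.15298e+07.
Order-1 term: 1/12 · (2.65720e+06 − 73205.0) = 215333.
After k=1: 7.17451e+07.
Order-2 term: −1/720 · (43740.0 − 7260.00) = -50.6667.

S_2 ≈ 7.17451e+07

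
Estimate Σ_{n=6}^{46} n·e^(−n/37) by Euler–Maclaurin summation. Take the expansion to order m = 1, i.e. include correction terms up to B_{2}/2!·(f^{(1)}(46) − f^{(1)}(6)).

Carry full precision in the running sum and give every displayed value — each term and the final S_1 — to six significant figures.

Integral: ∫_6^46 x·e^(−x/37) dx = 467.011.
½[f(6) + f(46)] = ½[5.10182 + 13.2686] = 9.18520.
Running total after boundary: 476.196.
Order-1 term: 1/12 · (-0.0701628 − 0.712416) = -0.0652149.

S_1 ≈ 476.131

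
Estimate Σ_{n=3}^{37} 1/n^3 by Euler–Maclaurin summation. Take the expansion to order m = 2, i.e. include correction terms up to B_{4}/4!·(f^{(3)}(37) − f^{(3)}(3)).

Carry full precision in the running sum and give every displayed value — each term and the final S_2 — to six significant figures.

∫_3^37 1/x^3 dx evaluates to 0.0551903.
½[f(3) + f(37)] = ½[0.0370370 + 1.97422e-05] = 0.0185284.
Running total after boundary: 0.0737187.
k=1: B_{2}/(2)! × [f^{(1)}(37) − f^{(1)}(3)] = 1/12 × (-1.60072e-06 − (-0.0370370)) = 0.00308629.
After k=1: 0.0768050.
k=2: B_{4}/(4)! × [f^{(3)}(37) − f^{(3)}(3)] = −1/720 × (-2.33852e-08 − (-0.0823045)) = -0.000114312.

S_2 ≈ 0.0766907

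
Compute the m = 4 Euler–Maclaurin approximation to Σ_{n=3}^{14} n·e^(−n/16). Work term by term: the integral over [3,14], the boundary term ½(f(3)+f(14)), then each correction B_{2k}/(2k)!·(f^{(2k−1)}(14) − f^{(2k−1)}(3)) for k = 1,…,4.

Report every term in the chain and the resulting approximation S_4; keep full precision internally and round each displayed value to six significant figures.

Integral: ∫_3^14 x·e^(−x/16) dx = 51.9311.
Endpoint term: (f(3) + f(14))/2 = (2.48709 + 5.83607)/2 = 4.16158.
Integral + boundary = 56.0927.
Order-1 term: 1/12 · (0.0521078 − 0.673586) = -0.0517899.
Running total after k=1: 56.0409.
Order-2 term: −1/720 · (0.00346028 − 0.00910799) = 7.84404e-06.
Running total after k=2: 56.0409.
Order-3 term: 1/30240 · (2.62383e-05 − 6.08780e-05) = -1.14549e-09.
Running total after k=3: 56.0409.
Order-4 term: −1/1209600 · (1.52187e-07 − 3.36633e-07) = 1.52485e-13.

S_4 ≈ 56.0409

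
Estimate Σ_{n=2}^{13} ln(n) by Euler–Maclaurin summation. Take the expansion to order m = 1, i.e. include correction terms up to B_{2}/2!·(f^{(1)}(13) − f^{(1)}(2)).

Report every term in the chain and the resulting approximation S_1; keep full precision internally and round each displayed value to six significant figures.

S_1 ≈ 22.5518

Integral: ∫_2^13 ln(x) dx = 20.9580.
½[f(2) + f(13)] = ½[0.693147 + 2.56495] = 1.62905.
So far: 22.5871.
Correction k=1: B_{2}/2! · (f^{(1)}(13) − f^{(1)}(2)) = 1/12 · (0.0769231 − 0.500000) = -0.0352564.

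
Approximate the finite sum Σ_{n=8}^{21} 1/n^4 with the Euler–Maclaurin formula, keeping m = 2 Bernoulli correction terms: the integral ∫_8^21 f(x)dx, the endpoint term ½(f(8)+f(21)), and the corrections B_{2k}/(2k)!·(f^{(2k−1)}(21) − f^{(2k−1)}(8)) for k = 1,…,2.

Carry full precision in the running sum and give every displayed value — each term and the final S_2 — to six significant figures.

∫_8^21 1/x^4 dx evaluates to 0.000615048.
Boundary: ½(f(8) + f(21)) = ½(0.000244141 + 5.14189e-06) = 0.000124641.
Running total after boundary: 0.000739690.
Correction k=1: B_{2}/2! · (f^{(1)}(21) − f^{(1)}(8)) = 1/12 · (-9.79408e-07 − (-0.000122070)) = 1.00909e-05.
Partial sum through k=1: 0.000749781.
Correction k=2: B_{4}/4! · (f^{(3)}(21) − f^{(3)}(8)) = −1/720 · (-6.66264e-08 − (-5.72205e-05)) = -7.93803e-08.

S_2 ≈ 0.000749701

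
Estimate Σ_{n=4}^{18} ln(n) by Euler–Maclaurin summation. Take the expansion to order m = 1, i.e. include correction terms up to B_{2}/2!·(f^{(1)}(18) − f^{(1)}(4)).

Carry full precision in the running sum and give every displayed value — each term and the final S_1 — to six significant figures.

The integral term ∫_4^18 ln(x) dx = 32.4815.
Boundary: ½(f(4) + f(18)) = ½(1.38629 + 2.89037) = 2.13833.
So far: 34.6198.
Order-1 term: 1/12 · (0.0555556 − 0.250000) = -0.0162037.

S_1 ≈ 34.6036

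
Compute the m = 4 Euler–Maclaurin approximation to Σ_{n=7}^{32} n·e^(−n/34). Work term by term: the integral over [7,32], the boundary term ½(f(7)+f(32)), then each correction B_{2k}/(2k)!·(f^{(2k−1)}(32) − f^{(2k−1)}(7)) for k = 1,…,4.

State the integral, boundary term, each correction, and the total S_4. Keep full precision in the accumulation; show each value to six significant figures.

∫_7^32 x·e^(−x/34) dx evaluates to 259.079.
Endpoint term: (f(7) + f(32))/2 = (5.69750 + 12.4854)/2 = 9.09145.
So far: 268.170.
Correction k=1: B_{2}/2! · (f^{(1)}(32) − f^{(1)}(7)) = 1/12 · (0.0229511 − 0.646355) = -0.0519503.
After k=1: 268.118.
Correction k=2: B_{4}/4! · (f^{(3)}(32) − f^{(3)}(7)) = −1/720 · (0.000694886 − 0.00196731) = 1.76726e-06.
After k=2: 268.118.
Correction k=3: B_{6}/6! · (f^{(5)}(32) − f^{(5)}(7)) = 1/30240 · (1.18505e-06 − 2.91998e-06) = -5.73719e-11.
After k=3: 268.118.
Correction k=4: B_{8}/8! · (f^{(7)}(32) − f^{(7)}(7)) = −1/1209600 · (1.53027e-09 − 3.57969e-09) = 1.69430e-15.

S_4 ≈ 268.118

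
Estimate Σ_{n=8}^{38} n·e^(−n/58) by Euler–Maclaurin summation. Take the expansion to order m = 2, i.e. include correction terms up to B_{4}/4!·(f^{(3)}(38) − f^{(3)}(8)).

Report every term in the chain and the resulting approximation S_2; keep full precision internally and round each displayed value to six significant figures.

∫_8^38 x·e^(−x/58) dx evaluates to 443.041.
Endpoint term: (f(8) + f(38))/2 = (6.96927 + 19.7354)/2 = 13.3523.
So far: 456.393.
k=1: B_{2}/(2)! × [f^{(1)}(38) − f^{(1)}(8)] = 1/12 × (0.179087 − 0.750999) = -0.0476593.
Running total after k=1: 456.346.
k=2: B_{4}/(4)! × [f^{(3)}(38) − f^{(3)}(8)] = −1/720 × (0.000362007 − 0.000741176) = 5.26624e-07.

S_2 ≈ 456.346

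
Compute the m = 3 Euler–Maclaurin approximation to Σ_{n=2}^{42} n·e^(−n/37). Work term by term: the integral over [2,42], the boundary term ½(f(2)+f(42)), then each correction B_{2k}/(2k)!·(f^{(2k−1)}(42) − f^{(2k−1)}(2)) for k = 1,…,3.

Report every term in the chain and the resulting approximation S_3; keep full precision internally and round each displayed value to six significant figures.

The integral term ∫_2^42 x·e^(−x/37) dx = 427.681.
½[f(2) + f(42)] = ½[1.89476 + 13.4979] = 7.69633.
Integral + boundary = 435.377.
Correction k=1: B_{2}/2! · (f^{(1)}(42) − f^{(1)}(2)) = 1/12 · (-0.0434296 − 0.896171) = -0.0783001.
Partial sum through k=1: 435.299.
Correction k=2: B_{4}/4! · (f^{(3)}(42) − f^{(3)}(2)) = −1/720 · (0.000437785 − 0.00203867) = 2.22344e-06.
Partial sum through k=2: 435.299.
Correction k=3: B_{6}/6! · (f^{(5)}(42) − f^{(5)}(2)) = 1/30240 · (6.62742e-07 − 2.50016e-06) = -6.07610e-11.

S_3 ≈ 435.299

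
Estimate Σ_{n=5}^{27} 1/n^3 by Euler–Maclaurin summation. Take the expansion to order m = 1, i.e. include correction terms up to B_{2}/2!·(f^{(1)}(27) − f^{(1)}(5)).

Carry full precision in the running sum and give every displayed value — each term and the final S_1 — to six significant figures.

∫_5^27 1/x^3 dx evaluates to 0.0193141.
½[f(5) + f(27)] = ½[0.00800000 + 5.08053e-05] = 0.00402540.
Integral + boundary = 0.0233395.
k=1: B_{2}/(2)! × [f^{(1)}(27) − f^{(1)}(5)] = 1/12 × (-5.64503e-06 − (-0.00480000)) = 0.000399530.

S_1 ≈ 0.0237391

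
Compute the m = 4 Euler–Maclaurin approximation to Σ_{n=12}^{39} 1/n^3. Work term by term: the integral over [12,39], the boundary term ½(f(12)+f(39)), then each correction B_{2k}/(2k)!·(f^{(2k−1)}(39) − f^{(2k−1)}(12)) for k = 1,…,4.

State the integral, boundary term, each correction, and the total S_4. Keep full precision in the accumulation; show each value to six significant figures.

Integral: ∫_12^39 1/x^3 dx = 0.00314349.
Boundary: ½(f(12) + f(39)) = ½(0.000578704 + 1.68580e-05) = 0.000297781.
So far: 0.00344127.
Order-1 term: 1/12 · (-1.29677e-06 − (-0.000144676)) = 1.19483e-05.
Running total after k=1: 0.00345322.
Order-2 term: −1/720 · (-1.70515e-08 − (-2.00939e-05)) = -2.78845e-08.
Running total after k=2: 0.00345319.
Order-3 term: 1/30240 · (-4.70851e-10 − (-5.86071e-06)) = 1.93791e-10.
Running total after k=3: 0.00345319.
Order-4 term: −1/1209600 · (-2.22888e-11 − (-2.93036e-06)) = -2.42257e-12.

S_4 ≈ 0.00345319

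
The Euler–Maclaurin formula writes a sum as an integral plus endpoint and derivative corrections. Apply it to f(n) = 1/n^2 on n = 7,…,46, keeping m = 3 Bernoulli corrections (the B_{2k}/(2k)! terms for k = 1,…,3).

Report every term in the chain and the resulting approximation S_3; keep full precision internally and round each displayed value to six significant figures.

S_3 ≈ 0.132041

∫_7^46 1/x^2 dx evaluates to 0.121118.
Boundary: ½(f(7) + f(46)) = ½(0.0204082 + 0.000472590) = 0.0104404.
Integral + boundary = 0.131558.
Correction k=1: B_{2}/2! · (f^{(1)}(46) − f^{(1)}(7)) = 1/12 · (-2.05474e-05 − (-0.00583090)) = 0.000484196.
After k=1: 0.132043.
Correction k=2: B_{4}/4! · (f^{(3)}(46) − f^{(3)}(7)) = −1/720 · (-1.16526e-07 − (-0.00142798)) = -1.98314e-06.
After k=2: 0.132041.
Correction k=3: B_{6}/6! · (f^{(5)}(46) − f^{(5)}(7)) = 1/30240 · (-1.65207e-09 − (-0.000874271)) = 2.89110e-08.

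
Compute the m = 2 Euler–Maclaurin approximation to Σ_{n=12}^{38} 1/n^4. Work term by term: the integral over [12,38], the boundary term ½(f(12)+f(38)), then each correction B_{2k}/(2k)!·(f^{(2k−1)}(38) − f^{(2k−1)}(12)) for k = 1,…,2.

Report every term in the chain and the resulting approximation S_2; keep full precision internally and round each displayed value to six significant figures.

S_2 ≈ 0.000212510

Integral: ∫_12^38 1/x^4 dx = 0.000186826.
Endpoint term: (f(12) + f(38))/2 = (4.82253e-05 + 4.79585e-07)/2 = 2.43524e-05.
Running total after boundary: 0.000211179.
k=1: B_{2}/(2)! × [f^{(1)}(38) − f^{(1)}(12)] = 1/12 × (-5.04826e-08 − (-1.60751e-05)) = 1.33539e-06.
Partial sum through k=1: 0.000212514.
k=2: B_{4}/(4)! × [f^{(3)}(38) − f^{(3)}(12)] = −1/720 × (-1.04881e-09 − (-3.34898e-06)) = -4.64990e-09.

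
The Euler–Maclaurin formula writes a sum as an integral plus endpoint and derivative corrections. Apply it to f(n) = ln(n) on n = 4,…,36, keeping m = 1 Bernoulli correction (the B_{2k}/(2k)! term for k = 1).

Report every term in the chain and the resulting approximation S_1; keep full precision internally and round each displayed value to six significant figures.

S_1 ≈ 93.9279

∫_4^36 ln(x) dx evaluates to 91.4615.
Endpoint term: (f(4) + f(36))/2 = (1.38629 + 3.58352)/2 = 2.48491.
Running total after boundary: 93.9464.
Order-1 term: 1/12 · (0.0277778 − 0.250000) = -0.0185185.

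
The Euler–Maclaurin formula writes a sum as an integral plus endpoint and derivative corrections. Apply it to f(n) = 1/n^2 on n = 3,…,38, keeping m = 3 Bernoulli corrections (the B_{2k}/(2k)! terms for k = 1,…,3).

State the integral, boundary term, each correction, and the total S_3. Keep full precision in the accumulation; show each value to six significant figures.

S_3 ≈ 0.368963

∫_3^38 1/x^2 dx evaluates to 0.307018.
½[f(3) + f(38)] = ½[0.111111 + 0.000692521] = 0.0559018.
Running total after boundary: 0.362919.
Correction k=1: B_{2}/2! · (f^{(1)}(38) − f^{(1)}(3)) = 1/12 · (-3.64485e-05 − (-0.0740741)) = 0.00616980.
Running total after k=1: 0.369089.
Correction k=2: B_{4}/4! · (f^{(3)}(38) − f^{(3)}(3)) = −1/720 · (-3.02896e-07 − (-0.0987654)) = -0.000137174.
Running total after k=2: 0.368952.
Correction k=3: B_{6}/6! · (f^{(5)}(38) − f^{(5)}(3)) = 1/30240 · (-6.29285e-09 − (-0.329218)) = 1.08868e-05.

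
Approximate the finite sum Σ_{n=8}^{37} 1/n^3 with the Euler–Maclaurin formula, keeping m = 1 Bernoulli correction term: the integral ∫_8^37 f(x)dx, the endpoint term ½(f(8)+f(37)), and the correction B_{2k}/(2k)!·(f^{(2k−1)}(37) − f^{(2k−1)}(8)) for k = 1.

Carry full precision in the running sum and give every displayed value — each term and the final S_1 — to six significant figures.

Integral: ∫_8^37 1/x^3 dx = 0.00744727.
Boundary: ½(f(8) + f(37)) = ½(0.00195312 + 1.97422e-05) = 0.000986434.
Running total after boundary: 0.00843370.
k=1: B_{2}/(2)! × [f^{(1)}(37) − f^{(1)}(8)] = 1/12 × (-1.60072e-06 − (-0.000732422)) = 6.09018e-05.

S_1 ≈ 0.00849461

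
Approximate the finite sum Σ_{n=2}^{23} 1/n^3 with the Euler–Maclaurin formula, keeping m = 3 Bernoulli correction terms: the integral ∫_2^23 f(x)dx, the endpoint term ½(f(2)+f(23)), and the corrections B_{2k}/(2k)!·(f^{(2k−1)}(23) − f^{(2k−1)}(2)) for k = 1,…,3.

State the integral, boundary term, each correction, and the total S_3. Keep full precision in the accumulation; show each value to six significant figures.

S_3 ≈ 0.201243

Integral: ∫_2^23 1/x^3 dx = 0.124055.
Boundary: ½(f(2) + f(23)) = ½(0.125000 + 8.21895e-05) = 0.0625411.
So far: 0.186596.
Order-1 term: 1/12 · (-1.07204e-05 − (-0.187500)) = 0.0156241.
After k=1: 0.202220.
Order-2 term: −1/720 · (-4.05307e-07 − (-0.937500)) = -0.00130208.
After k=2: 0.200918.
Order-3 term: 1/30240 · (-3.21794e-08 − (-9.84375)) = 0.000325521.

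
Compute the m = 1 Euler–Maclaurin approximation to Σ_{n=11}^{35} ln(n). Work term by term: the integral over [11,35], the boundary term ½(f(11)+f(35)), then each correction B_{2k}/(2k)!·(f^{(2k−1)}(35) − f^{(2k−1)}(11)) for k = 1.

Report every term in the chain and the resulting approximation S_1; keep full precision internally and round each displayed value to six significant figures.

∫_11^35 ln(x) dx evaluates to 74.0603.
½[f(11) + f(35)] = ½[2.39790 + 3.55535] = 2.97662.
Running total after boundary: 77.0370.
Order-1 term: 1/12 · (0.0285714 − 0.0909091) = -0.00519481.

S_1 ≈ 77.0318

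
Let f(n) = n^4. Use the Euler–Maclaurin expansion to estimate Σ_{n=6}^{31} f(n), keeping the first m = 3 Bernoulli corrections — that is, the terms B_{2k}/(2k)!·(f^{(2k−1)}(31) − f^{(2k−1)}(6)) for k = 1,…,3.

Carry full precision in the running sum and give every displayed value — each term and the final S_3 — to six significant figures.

The integral term ∫_6^31 x^4 dx = 5.72428e+06.
Boundary: ½(f(6) + f(31)) = ½(1296.00 + 923521) = 462408.
So far: 6.18668e+06.
Correction k=1: B_{2}/2! · (f^{(1)}(31) − f^{(1)}(6)) = 1/12 · (119164 − 864.000) = 9858.33.
Partial sum through k=1: 6.19654e+06.
Correction k=2: B_{4}/4! · (f^{(3)}(31) − f^{(3)}(6)) = −1/720 · (744.000 − 144.000) = -0.833333.
Partial sum through k=2: 6.19654e+06.
Correction k=3: B_{6}/6! · (f^{(5)}(31) − f^{(5)}(6)) = 1/30240 · (0.00000 − 0.00000) = 0.00000.

S_3 ≈ 6.19654e+06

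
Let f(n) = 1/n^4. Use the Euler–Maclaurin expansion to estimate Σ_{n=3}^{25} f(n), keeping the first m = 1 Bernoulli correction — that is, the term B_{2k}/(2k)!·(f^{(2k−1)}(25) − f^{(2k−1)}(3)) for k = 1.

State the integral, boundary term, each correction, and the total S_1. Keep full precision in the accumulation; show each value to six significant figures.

S_1 ≈ 0.0198702

The integral term ∫_3^25 1/x^4 dx = 0.0123243.
½[f(3) + f(25)] = ½[0.0123457 + 2.56000e-06] = 0.00617412.
Integral + boundary = 0.0184985.
Correction k=1: B_{2}/2! · (f^{(1)}(25) − f^{(1)}(3)) = 1/12 · (-4.09600e-07 − (-0.0164609)) = 0.00137171.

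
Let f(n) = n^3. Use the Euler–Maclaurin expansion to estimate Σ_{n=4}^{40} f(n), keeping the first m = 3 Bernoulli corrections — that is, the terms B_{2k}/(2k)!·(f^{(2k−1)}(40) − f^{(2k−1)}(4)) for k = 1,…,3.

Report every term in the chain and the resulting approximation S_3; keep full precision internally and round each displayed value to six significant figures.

S_3 ≈ 672364

Integral: ∫_4^40 x^3 dx = 639936.
½[f(4) + f(40)] = ½[64.0000 + 64000.0] = 32032.0.
Integral + boundary = 671968.
k=1: B_{2}/(2)! × [f^{(1)}(40) − f^{(1)}(4)] = 1/12 × (4800.00 − 48.0000) = 396.000.
Running total after k=1: 672364.
k=2: B_{4}/(4)! × [f^{(3)}(40) − f^{(3)}(4)] = −1/720 × (6.00000 − 6.00000) = 0.00000.
Running total after k=2: 672364.
k=3: B_{6}/(6)! × [f^{(5)}(40) − f^{(5)}(4)] = 1/30240 × (0.00000 − 0.00000) = 0.00000.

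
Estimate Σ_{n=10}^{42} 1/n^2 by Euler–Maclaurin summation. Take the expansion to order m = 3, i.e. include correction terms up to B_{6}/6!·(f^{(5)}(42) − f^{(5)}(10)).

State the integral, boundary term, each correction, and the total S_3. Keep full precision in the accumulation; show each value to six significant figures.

∫_10^42 1/x^2 dx evaluates to 0.0761905.
Boundary: ½(f(10) + f(42)) = ½(0.0100000 + 0.000566893) = 0.00528345.
Running total after boundary: 0.0814739.
k=1: B_{2}/(2)! × [f^{(1)}(42) − f^{(1)}(10)] = 1/12 × (-2.69949e-05 − (-0.00200000)) = 0.000164417.
After k=1: 0.0816383.
k=2: B_{4}/(4)! × [f^{(3)}(42) − f^{(3)}(10)] = −1/720 × (-1.83639e-07 − (-0.000240000)) = -3.33078e-07.
After k=2: 0.0816380.
k=3: B_{6}/(6)! × [f^{(5)}(42) − f^{(5)}(10)] = 1/30240 × (-3.12311e-09 − (-7.20000e-05)) = 2.38085e-09.

S_3 ≈ 0.0816380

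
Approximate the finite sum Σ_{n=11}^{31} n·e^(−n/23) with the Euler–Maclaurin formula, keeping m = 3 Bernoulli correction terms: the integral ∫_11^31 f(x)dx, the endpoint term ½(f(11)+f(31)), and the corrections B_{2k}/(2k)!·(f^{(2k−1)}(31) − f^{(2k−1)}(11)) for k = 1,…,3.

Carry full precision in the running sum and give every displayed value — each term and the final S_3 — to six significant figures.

∫_11^31 x·e^(−x/23) dx evaluates to 162.054.
½[f(11) + f(31)] = ½[6.81847 + 8.05394] = 7.43620.
Integral + boundary = 169.490.
k=1: B_{2}/(2)! × [f^{(1)}(31) − f^{(1)}(11)] = 1/12 × (-0.0903668 − 0.323405) = -0.0344810.
After k=1: 169.455.
k=2: B_{4}/(4)! × [f^{(3)}(31) − f^{(3)}(11)] = −1/720 × (0.000811422 − 0.00295487) = 2.97701e-06.
After k=2: 169.455.
k=3: B_{6}/(6)! × [f^{(5)}(31) − f^{(5)}(11)] = 1/30240 × (3.39068e-06 − 1.00159e-05) = -2.19087e-10.

S_3 ≈ 169.455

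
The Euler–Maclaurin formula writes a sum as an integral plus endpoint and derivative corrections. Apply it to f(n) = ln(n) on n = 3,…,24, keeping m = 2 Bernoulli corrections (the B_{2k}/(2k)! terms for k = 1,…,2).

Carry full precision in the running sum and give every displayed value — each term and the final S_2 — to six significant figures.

The integral term ∫_3^24 ln(x) dx = 51.9775.
Endpoint term: (f(3) + f(24))/2 = (1.09861 + 3.17805)/2 = 2.13833.
So far: 54.1158.
k=1: B_{2}/(2)! × [f^{(1)}(24) − f^{(1)}(3)] = 1/12 × (0.0416667 − 0.333333) = -0.0243056.
After k=1: 54.0915.
k=2: B_{4}/(4)! × [f^{(3)}(24) − f^{(3)}(3)] = −1/720 × (0.000144676 − 0.0740741) = 0.000102680.

S_2 ≈ 54.0916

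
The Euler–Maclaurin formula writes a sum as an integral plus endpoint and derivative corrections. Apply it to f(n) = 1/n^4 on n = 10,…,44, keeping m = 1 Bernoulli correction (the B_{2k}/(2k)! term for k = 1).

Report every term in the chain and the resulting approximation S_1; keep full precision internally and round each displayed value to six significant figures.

∫_10^44 1/x^4 dx evaluates to 0.000329420.
Endpoint term: (f(10) + f(44))/2 = (0.000100000 + 2.66802e-07)/2 = 5.01334e-05.
Integral + boundary = 0.000379554.
Order-1 term: 1/12 · (-2.42547e-08 − (-4.00000e-05)) = 3.33131e-06.

S_1 ≈ 0.000382885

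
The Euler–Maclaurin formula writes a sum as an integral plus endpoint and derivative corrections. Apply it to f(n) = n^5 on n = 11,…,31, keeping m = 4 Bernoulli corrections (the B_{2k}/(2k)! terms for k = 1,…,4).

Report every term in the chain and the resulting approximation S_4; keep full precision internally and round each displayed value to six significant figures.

The integral term ∫_11^31 x^5 dx = 1.47622e+08.
Endpoint term: (f(11) + f(31))/2 = (161051 + 2.86292e+07)/2 = 1.43951e+07.
Integral + boundary = 1.62017e+08.
Correction k=1: B_{2}/2! · (f^{(1)}(31) − f^{(1)}(11)) = 1/12 · (4.61760e+06 − 73205.0) = 378700.
Partial sum through k=1: 1.62396e+08.
Correction k=2: B_{4}/4! · (f^{(3)}(31) − f^{(3)}(11)) = −1/720 · (57660.0 − 7260.00) = -70.0000.
Partial sum through k=2: 1.62396e+08.
Correction k=3: B_{6}/6! · (f^{(5)}(31) − f^{(5)}(11)) = 1/30240 · (120.000 − 120.000) = 0.00000.
Partial sum through k=3: 1.62396e+08.
Correction k=4: B_{8}/8! · (f^{(7)}(31) − f^{(7)}(11)) = −1/1209600 · (0.00000 − 0.00000) = 0.00000.

S_4 ≈ 1.62396e+08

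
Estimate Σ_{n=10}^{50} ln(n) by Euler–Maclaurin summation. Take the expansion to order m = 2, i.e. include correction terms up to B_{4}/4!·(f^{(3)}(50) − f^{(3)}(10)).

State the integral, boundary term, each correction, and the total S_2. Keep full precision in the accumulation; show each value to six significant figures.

Integral: ∫_10^50 ln(x) dx = 132.575.
½[f(10) + f(50)] = ½[2.30259 + 3.91202] = 3.10730.
Integral + boundary = 135.683.
Order-1 term: 1/12 · (0.0200000 − 0.100000) = -0.00666667.
After k=1: 135.676.
Order-2 term: −1/720 · (1.60000e-05 − 0.00200000) = 2.75556e-06.

S_2 ≈ 135.676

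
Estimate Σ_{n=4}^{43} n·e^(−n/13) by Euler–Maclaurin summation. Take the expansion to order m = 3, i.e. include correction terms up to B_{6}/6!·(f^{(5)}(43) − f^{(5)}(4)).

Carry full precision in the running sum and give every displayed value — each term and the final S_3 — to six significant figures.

∫_4^43 x·e^(−x/13) dx evaluates to 135.821.
Endpoint term: (f(4) + f(43))/2 = (2.94057 + 1.57382)/2 = 2.25719.
Integral + boundary = 138.078.
Order-1 term: 1/12 · (-0.0844628 − 0.508944) = -0.0494506.
After k=1: 138.029.
Order-2 term: −1/720 · (-6.66373e-05 − 0.0117114) = 1.63584e-05.
After k=2: 138.029.
Order-3 term: 1/30240 · (2.16867e-06 − 0.000120777) = -3.92223e-09.

S_3 ≈ 138.029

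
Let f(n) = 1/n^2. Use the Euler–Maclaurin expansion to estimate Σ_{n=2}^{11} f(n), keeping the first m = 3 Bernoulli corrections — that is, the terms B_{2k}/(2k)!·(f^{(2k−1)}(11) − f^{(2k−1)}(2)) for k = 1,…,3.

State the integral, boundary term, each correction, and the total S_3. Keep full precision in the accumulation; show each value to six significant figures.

The integral term ∫_2^11 1/x^2 dx = 0.409091.
Endpoint term: (f(2) + f(11))/2 = (0.250000 + 0.00826446)/2 = 0.129132.
So far: 0.538223.
k=1: B_{2}/(2)! × [f^{(1)}(11) − f^{(1)}(2)] = 1/12 × (-0.00150263 − (-0.250000)) = 0.0207081.
Running total after k=1: 0.558931.
k=2: B_{4}/(4)! × [f^{(3)}(11) − f^{(3)}(2)] = −1/720 × (-0.000149021 − (-0.750000)) = -0.00104146.
Running total after k=2: 0.557890.
k=3: B_{6}/(6)! × [f^{(5)}(11) − f^{(5)}(2)] = 1/30240 × (-3.69474e-05 − (-5.62500)) = 0.000186011.

S_3 ≈ 0.558076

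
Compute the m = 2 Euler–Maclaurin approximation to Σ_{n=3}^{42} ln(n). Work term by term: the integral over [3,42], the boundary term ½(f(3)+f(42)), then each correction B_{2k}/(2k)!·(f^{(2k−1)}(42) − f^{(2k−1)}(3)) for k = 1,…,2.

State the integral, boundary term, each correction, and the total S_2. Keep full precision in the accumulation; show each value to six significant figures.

S_2 ≈ 117.079

Integral: ∫_3^42 ln(x) dx = 114.686.
Boundary: ½(f(3) + f(42)) = ½(1.09861 + 3.73767) = 2.41814.
So far: 117.104.
Correction k=1: B_{2}/2! · (f^{(1)}(42) − f^{(1)}(3)) = 1/12 · (0.0238095 − 0.333333) = -0.0257937.
After k=1: 117.079.
Correction k=2: B_{4}/4! · (f^{(3)}(42) − f^{(3)}(3)) = −1/720 · (2.69949e-05 − 0.0740741) = 0.000102843.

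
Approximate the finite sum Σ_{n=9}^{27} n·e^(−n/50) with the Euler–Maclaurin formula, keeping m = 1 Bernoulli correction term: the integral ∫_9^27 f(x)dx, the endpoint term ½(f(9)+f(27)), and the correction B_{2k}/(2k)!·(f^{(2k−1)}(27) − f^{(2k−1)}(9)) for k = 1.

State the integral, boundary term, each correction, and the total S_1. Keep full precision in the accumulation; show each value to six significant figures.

S_1 ≈ 232.057

Integral: ∫_9^27 x·e^(−x/50) dx = 220.466.
Boundary: ½(f(9) + f(27)) = ½(7.51743 + 15.7342) = 11.6258.
So far: 232.092.
k=1: B_{2}/(2)! × [f^{(1)}(27) − f^{(1)}(9)] = 1/12 × (0.268064 − 0.684922) = -0.0347381.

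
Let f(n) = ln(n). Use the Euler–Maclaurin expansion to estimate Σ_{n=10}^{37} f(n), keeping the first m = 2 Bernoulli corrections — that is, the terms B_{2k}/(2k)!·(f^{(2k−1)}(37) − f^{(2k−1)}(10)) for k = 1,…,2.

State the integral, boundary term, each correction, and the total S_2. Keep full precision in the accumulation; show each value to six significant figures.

S_2 ≈ 86.5288

Integral: ∫_10^37 ln(x) dx = 83.5781.
Endpoint term: (f(10) + f(37))/2 = (2.30259 + 3.61092)/2 = 2.95675.
Running total after boundary: 86.5349.
Correction k=1: B_{2}/2! · (f^{(1)}(37) − f^{(1)}(10)) = 1/12 · (0.0270270 − 0.100000) = -0.00608108.
Running total after k=1: 86.5288.
Correction k=2: B_{4}/4! · (f^{(3)}(37) − f^{(3)}(10)) = −1/720 · (3.94843e-05 − 0.00200000) = 2.72294e-06.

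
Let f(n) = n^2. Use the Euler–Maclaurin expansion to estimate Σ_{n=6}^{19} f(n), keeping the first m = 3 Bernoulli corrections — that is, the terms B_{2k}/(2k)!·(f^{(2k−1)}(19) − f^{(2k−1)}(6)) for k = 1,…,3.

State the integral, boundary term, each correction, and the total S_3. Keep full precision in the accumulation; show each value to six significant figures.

S_3 ≈ 2415.00

Integral: ∫_6^19 x^2 dx = 2214.33.
Boundary: ½(f(6) + f(19)) = ½(36.0000 + 361.000) = 198.500.
So far: 2412.83.
k=1: B_{2}/(2)! × [f^{(1)}(19) − f^{(1)}(6)] = 1/12 × (38.0000 − 12.0000) = 2.16667.
After k=1: 2415.00.
k=2: B_{4}/(4)! × [f^{(3)}(19) − f^{(3)}(6)] = −1/720 × (0.00000 − 0.00000) = 0.00000.
After k=2: 2415.00.
k=3: B_{6}/(6)! × [f^{(5)}(19) − f^{(5)}(6)] = 1/30240 × (0.00000 − 0.00000) = 0.00000.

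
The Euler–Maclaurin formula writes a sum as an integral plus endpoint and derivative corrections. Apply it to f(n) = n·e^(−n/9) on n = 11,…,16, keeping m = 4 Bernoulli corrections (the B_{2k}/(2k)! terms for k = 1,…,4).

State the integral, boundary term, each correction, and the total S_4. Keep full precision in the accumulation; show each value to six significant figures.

S_4 ≈ 17.9622

The integral term ∫_11^16 x·e^(−x/9) dx = 14.9955.
½[f(11) + f(16)] = ½[3.24032 + 2.70421] = 2.97227.
So far: 17.9677.
k=1: B_{2}/(2)! × [f^{(1)}(16) − f^{(1)}(11)] = 1/12 × (-0.131455 − (-0.0654611)) = -0.00549948.
After k=1: 17.9622.
k=2: B_{4}/(4)! × [f^{(3)}(16) − f^{(3)}(11)] = −1/720 × (0.00255027 − 0.00646529) = 5.43753e-06.
After k=2: 17.9622.
k=3: B_{6}/(6)! × [f^{(5)}(16) − f^{(5)}(11)] = 1/30240 × (8.30054e-05 − 0.000169614) = -2.86404e-09.
After k=3: 17.9622.
k=4: B_{8}/(8)! × [f^{(7)}(16) − f^{(7)}(11)] = −1/1209600 × (1.66081e-06 − 3.20259e-06) = 1.27462e-12.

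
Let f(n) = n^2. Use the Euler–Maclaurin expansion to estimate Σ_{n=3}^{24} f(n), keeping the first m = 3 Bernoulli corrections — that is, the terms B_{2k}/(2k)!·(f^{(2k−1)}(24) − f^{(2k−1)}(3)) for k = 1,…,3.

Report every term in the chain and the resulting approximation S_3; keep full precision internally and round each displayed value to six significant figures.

S_3 ≈ 4895.00

∫_3^24 x^2 dx evaluates to 4599.00.
Boundary: ½(f(3) + f(24)) = ½(9.00000 + 576.000) = 292.500.
Running total after boundary: 4891.50.
Correction k=1: B_{2}/2! · (f^{(1)}(24) − f^{(1)}(3)) = 1/12 · (48.0000 − 6.00000) = 3.50000.
After k=1: 4895.00.
Correction k=2: B_{4}/4! · (f^{(3)}(24) − f^{(3)}(3)) = −1/720 · (0.00000 − 0.00000) = 0.00000.
After k=2: 4895.00.
Correction k=3: B_{6}/6! · (f^{(5)}(24) − f^{(5)}(3)) = 1/30240 · (0.00000 − 0.00000) = 0.00000.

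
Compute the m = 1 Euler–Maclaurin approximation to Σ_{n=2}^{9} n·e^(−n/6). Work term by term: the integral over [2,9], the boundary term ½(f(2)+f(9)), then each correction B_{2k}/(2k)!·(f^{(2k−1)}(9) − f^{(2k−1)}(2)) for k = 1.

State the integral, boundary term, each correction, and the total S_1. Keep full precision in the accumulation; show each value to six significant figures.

∫_2^9 x·e^(−x/6) dx evaluates to 14.3118.
Boundary: ½(f(2) + f(9)) = ½(1.43306 + 2.00817) = 1.72062.
Running total after boundary: 16.0324.
Correction k=1: B_{2}/2! · (f^{(1)}(9) − f^{(1)}(2)) = 1/12 · (-0.111565 − 0.477688) = -0.0491044.

S_1 ≈ 15.9833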